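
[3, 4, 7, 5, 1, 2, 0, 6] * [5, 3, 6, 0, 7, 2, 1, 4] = [0, 7, 4, 2, 3, 6, 5, 1]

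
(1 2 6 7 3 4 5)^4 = (1 3 2 4 6 5 7)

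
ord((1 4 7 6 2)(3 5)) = 10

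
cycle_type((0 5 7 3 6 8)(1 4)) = 2.6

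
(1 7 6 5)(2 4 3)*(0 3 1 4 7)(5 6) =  (0 3 2 7 5 4 1)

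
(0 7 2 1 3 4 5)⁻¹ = (0 5 4 3 1 2 7)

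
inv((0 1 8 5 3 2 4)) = (0 4 2 3 5 8 1)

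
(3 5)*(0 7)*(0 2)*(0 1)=(0 7 2 1)(3 5)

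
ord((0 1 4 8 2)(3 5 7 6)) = 20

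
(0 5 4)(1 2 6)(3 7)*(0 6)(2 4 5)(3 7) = (0 2)(1 4 6)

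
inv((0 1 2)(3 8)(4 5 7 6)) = (0 2 1)(3 8)(4 6 7 5)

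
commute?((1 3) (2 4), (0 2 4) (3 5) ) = no:(1 3) (2 4)*(0 2 4) (3 5) = (0 2) (1 5 3), (0 2 4) (3 5)*(1 3) (2 4) = (0 4) (1 3 5) 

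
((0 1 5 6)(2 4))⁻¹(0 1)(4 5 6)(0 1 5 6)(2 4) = (0 2 6)(1 5)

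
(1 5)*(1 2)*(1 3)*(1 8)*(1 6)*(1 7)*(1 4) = (1 5 2 3 8 6 7 4)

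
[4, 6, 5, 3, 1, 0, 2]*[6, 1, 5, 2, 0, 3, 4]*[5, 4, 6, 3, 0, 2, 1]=[5, 0, 3, 6, 4, 1, 2]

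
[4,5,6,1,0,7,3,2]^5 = [4,3,7,6,0,1,2,5]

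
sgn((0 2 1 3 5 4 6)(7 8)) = -1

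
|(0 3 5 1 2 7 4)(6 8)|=14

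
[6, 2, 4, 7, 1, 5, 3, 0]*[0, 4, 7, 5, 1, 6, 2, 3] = [2, 7, 1, 3, 4, 6, 5, 0]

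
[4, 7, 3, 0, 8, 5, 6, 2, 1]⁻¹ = [3, 8, 7, 2, 0, 5, 6, 1, 4]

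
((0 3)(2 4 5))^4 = (2 4 5)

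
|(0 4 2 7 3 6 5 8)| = 8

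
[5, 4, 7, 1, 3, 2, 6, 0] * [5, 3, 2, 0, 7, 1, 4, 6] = [1, 7, 6, 3, 0, 2, 4, 5]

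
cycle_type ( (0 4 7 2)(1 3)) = 2.4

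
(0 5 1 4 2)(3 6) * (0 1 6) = (0 5 6 3)(1 4 2)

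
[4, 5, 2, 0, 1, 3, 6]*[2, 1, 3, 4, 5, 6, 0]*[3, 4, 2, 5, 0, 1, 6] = [1, 6, 5, 2, 4, 0, 3]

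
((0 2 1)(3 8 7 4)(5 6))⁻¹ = (0 1 2)(3 4 7 8)(5 6)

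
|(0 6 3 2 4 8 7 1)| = 8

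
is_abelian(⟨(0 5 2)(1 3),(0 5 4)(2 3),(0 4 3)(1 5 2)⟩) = no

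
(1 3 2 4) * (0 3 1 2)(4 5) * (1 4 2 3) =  (0 1 4 3)(2 5)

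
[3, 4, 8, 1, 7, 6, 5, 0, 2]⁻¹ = [7, 3, 8, 0, 1, 6, 5, 4, 2]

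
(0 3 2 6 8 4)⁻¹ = (0 4 8 6 2 3)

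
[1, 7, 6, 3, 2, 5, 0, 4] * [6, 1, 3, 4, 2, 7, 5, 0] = [1, 0, 5, 4, 3, 7, 6, 2]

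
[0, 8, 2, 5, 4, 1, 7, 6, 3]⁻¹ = [0, 5, 2, 8, 4, 3, 7, 6, 1]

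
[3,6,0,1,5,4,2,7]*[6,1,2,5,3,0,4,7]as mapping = [0→5,1→4,2→6,3→1,4→0,5→3,6→2,7→7]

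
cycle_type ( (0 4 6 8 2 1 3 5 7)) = 9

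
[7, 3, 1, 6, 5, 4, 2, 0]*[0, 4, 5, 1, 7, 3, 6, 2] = [2, 1, 4, 6, 3, 7, 5, 0] 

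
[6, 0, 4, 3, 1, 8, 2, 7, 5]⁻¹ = [1, 4, 6, 3, 2, 8, 0, 7, 5]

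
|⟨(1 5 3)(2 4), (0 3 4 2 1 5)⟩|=720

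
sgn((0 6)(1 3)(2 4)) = -1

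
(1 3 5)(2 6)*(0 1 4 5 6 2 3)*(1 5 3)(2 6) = (0 5 4 3 2 6 1)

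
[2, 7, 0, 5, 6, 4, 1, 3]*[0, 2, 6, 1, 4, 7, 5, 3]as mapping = [0→6, 1→3, 2→0, 3→7, 4→5, 5→4, 6→2, 7→1]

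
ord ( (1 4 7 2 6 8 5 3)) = 8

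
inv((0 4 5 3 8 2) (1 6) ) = (0 2 8 3 5 4) (1 6) 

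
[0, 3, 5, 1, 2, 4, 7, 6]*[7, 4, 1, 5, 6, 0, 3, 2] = [7, 5, 0, 4, 1, 6, 2, 3]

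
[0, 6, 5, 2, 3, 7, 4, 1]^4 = [0, 2, 6, 1, 7, 4, 5, 3]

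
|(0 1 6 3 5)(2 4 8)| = 15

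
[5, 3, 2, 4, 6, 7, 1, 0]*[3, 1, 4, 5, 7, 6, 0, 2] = [6, 5, 4, 7, 0, 2, 1, 3]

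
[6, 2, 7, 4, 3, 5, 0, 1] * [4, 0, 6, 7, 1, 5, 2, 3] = [2, 6, 3, 1, 7, 5, 4, 0]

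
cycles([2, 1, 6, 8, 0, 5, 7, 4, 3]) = (0 2 6 7 4)(3 8)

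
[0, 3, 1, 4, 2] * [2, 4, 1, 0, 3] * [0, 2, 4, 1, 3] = [4, 0, 3, 1, 2]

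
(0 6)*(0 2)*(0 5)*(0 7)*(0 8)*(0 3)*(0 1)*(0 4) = (0 6 2 5 7 8 3 1 4)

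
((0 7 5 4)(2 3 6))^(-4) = (2 6 3)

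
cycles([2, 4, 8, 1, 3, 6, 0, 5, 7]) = (0 2 8 7 5 6)(1 4 3)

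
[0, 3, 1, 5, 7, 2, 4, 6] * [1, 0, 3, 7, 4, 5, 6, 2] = [1, 7, 0, 5, 2, 3, 4, 6]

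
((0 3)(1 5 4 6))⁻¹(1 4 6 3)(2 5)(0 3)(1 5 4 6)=(0 5 6 1)(2 4)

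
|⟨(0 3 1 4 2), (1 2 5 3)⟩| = 720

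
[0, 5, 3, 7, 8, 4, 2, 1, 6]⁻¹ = [0, 7, 6, 2, 5, 1, 8, 3, 4]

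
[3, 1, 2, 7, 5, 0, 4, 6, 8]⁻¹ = [5, 1, 2, 0, 6, 4, 7, 3, 8]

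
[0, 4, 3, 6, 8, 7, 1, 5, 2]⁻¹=[0, 6, 8, 2, 1, 7, 3, 5, 4]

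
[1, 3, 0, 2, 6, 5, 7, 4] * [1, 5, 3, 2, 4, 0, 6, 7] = [5, 2, 1, 3, 6, 0, 7, 4]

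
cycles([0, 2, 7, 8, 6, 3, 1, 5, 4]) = (1 2 7 5 3 8 4 6)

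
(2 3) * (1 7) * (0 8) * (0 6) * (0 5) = (0 8 6 5)(1 7)(2 3)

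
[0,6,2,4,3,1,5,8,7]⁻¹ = [0,5,2,4,3,6,1,8,7]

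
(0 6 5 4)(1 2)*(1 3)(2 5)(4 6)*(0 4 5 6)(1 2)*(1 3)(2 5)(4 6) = (0 2 1 4 6 3 5)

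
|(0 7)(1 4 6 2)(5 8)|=4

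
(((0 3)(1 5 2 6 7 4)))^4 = (1 7 2)(4 6 5)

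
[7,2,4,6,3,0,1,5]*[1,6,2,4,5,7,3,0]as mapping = [0→0,1→2,2→5,3→3,4→4,5→1,6→6,7→7]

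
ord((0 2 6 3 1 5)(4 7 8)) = 6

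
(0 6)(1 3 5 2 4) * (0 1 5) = (0 6 1 3)(2 4 5)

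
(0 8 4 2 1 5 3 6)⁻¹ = (0 6 3 5 1 2 4 8)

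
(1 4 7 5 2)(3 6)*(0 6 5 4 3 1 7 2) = (0 6 1 3 5)(2 7 4)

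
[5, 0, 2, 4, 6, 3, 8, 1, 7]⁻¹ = [1, 7, 2, 5, 3, 0, 4, 8, 6]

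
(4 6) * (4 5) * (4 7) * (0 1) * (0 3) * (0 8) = (0 1 3 8)(4 6 5 7)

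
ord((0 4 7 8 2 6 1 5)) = 8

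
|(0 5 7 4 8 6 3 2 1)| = 9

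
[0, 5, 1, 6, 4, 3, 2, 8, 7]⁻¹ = [0, 2, 6, 5, 4, 1, 3, 8, 7]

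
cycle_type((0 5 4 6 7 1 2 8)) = 8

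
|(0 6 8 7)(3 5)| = 4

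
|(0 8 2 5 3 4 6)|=7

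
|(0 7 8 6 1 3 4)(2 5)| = 14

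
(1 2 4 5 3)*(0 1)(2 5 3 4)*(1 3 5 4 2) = (0 3)(1 4 5 2)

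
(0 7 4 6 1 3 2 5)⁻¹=(0 5 2 3 1 6 4 7)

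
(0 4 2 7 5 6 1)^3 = (0 7 1 2 6 4 5)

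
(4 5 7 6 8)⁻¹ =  (4 8 6 7 5)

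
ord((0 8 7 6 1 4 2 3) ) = 8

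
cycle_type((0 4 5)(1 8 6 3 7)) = 3.5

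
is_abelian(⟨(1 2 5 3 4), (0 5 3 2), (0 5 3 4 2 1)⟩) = no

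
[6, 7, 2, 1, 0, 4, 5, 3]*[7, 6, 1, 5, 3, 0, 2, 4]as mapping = [0→2, 1→4, 2→1, 3→6, 4→7, 5→3, 6→0, 7→5]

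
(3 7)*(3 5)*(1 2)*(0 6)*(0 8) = (0 6 8)(1 2)(3 7 5)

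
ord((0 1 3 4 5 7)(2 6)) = 6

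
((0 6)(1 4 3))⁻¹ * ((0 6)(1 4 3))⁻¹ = (1 4 3)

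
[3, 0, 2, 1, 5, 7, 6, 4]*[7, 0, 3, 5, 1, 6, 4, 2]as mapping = [0→5, 1→7, 2→3, 3→0, 4→6, 5→2, 6→4, 7→1]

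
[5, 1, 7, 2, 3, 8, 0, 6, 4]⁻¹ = [6, 1, 3, 4, 8, 0, 7, 2, 5]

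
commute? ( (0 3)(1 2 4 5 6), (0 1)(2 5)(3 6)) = no: (0 3)(1 2 4 5 6)*(0 1)(2 5)(3 6) = (0 6)(1 5 3)(2 4), (0 1)(2 5)(3 6)*(0 3)(1 2 4 5 6) = (0 2 6)(1 3)(4 5)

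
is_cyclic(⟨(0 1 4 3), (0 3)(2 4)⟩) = no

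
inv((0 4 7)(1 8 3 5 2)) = (0 7 4)(1 2 5 3 8)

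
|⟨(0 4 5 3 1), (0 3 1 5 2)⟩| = 60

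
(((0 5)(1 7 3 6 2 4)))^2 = (1 3 2)(4 7 6)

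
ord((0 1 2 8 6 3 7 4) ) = 8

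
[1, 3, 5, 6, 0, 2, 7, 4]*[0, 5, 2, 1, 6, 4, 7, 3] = [5, 1, 4, 7, 0, 2, 3, 6]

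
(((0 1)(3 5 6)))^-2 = (3 5 6)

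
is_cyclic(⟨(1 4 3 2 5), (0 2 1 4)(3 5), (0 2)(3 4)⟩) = no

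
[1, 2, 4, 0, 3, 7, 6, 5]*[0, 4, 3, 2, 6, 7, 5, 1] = [4, 3, 6, 0, 2, 1, 5, 7]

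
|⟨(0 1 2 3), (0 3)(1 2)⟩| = 8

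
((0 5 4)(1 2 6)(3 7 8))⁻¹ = (0 4 5)(1 6 2)(3 8 7)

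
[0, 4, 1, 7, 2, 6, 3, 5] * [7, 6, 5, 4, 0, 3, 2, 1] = [7, 0, 6, 1, 5, 2, 4, 3]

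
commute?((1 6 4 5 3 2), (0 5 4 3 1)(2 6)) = no:(1 6 4 5 3 2)*(0 5 4 3 1)(2 6) = (0 5 1 2)(3 6), (0 5 4 3 1)(2 6)*(1 6 4 5 3 2) = (0 3 6 1)(2 4)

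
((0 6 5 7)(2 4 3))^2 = (0 5)(2 3 4)(6 7)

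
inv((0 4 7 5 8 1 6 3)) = (0 3 6 1 8 5 7 4)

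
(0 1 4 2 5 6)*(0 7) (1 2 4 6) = (0 2 5 1 6 7) 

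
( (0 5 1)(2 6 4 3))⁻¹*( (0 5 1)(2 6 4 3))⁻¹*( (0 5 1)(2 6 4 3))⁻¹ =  (2 6 4 3)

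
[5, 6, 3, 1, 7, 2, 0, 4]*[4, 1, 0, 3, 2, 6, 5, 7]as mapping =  [0→6, 1→5, 2→3, 3→1, 4→7, 5→0, 6→4, 7→2]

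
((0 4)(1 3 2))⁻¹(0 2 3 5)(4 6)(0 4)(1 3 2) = (0 6)(1 2 5 4)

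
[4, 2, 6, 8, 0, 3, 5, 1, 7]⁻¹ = [4, 7, 1, 5, 0, 6, 2, 8, 3]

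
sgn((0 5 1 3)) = -1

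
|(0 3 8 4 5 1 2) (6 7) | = 14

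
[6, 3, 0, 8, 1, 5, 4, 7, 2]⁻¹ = [2, 4, 8, 1, 6, 5, 0, 7, 3]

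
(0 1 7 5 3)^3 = (0 5 1 3 7)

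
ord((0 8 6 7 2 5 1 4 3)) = 9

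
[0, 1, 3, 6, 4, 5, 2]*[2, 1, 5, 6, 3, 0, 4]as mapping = [0→2, 1→1, 2→6, 3→4, 4→3, 5→0, 6→5]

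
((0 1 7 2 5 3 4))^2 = (0 7 5 4 1 2 3)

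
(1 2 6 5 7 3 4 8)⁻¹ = (1 8 4 3 7 5 6 2)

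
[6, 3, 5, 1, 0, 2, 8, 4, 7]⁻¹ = [4, 3, 5, 1, 7, 2, 0, 8, 6]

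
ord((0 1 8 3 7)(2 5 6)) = 15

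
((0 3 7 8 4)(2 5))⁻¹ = (0 4 8 7 3)(2 5)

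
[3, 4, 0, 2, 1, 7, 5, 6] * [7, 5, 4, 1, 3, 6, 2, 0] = [1, 3, 7, 4, 5, 0, 6, 2]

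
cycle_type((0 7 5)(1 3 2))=3^2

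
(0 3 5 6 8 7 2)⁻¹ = (0 2 7 8 6 5 3)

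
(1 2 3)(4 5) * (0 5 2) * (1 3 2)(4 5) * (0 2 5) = (0 4 1 2 5)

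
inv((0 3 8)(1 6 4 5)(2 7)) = (0 8 3)(1 5 4 6)(2 7)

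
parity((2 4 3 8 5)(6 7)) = odd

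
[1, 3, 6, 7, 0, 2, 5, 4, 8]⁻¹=[4, 0, 5, 1, 7, 6, 2, 3, 8]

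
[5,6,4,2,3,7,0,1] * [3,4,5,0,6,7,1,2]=[7,1,6,5,0,2,3,4]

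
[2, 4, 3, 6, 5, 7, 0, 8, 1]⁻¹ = [6, 8, 0, 2, 1, 4, 3, 5, 7]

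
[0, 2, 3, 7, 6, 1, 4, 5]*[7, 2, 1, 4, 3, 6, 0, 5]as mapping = [0→7, 1→1, 2→4, 3→5, 4→0, 5→2, 6→3, 7→6]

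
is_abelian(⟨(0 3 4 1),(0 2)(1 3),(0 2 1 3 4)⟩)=no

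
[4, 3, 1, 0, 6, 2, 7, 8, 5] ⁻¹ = [3, 2, 5, 1, 0, 8, 4, 6, 7] 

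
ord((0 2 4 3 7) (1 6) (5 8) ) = 10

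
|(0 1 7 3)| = 4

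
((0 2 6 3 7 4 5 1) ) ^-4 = (0 7) (1 3) (2 4) (5 6) 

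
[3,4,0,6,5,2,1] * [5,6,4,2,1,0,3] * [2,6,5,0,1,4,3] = [5,6,4,0,2,1,3]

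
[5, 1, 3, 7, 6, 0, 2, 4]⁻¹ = [5, 1, 6, 2, 7, 0, 4, 3]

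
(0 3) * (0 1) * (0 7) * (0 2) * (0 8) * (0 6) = (0 3 1 7 2 8 6)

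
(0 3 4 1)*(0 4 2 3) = (1 4)(2 3)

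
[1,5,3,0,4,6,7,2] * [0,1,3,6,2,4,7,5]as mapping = [0→1,1→4,2→6,3→0,4→2,5→7,6→5,7→3]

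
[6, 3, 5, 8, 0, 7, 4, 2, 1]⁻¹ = [4, 8, 7, 1, 6, 2, 0, 5, 3]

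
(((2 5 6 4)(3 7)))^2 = (2 6)(4 5)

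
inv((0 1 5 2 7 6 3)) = (0 3 6 7 2 5 1)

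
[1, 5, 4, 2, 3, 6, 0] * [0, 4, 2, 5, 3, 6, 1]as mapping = [0→4, 1→6, 2→3, 3→2, 4→5, 5→1, 6→0]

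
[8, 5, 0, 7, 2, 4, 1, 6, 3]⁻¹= [2, 6, 4, 8, 5, 1, 7, 3, 0]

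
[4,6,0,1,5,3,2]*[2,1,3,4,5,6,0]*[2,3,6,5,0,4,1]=[4,2,6,3,1,0,5]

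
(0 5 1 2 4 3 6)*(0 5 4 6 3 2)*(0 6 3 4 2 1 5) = (0 2 3 4 1 6)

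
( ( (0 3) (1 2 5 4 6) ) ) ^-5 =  (0 3) 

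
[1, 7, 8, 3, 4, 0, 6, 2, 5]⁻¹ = [5, 0, 7, 3, 4, 8, 6, 1, 2]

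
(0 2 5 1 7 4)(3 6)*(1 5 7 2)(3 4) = (0 1 2 7 3 6 4)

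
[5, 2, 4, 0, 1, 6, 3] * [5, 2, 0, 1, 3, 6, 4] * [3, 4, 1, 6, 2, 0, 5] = [5, 3, 6, 0, 1, 2, 4]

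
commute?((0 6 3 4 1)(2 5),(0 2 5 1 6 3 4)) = no:(0 6 3 4 1)(2 5) * (0 2 5 1 6 3 4) = (0 3)(1 2)(4 6),(0 2 5 1 6 3 4) * (0 6 3 4 1)(2 5) = (0 5)(1 3)(4 6)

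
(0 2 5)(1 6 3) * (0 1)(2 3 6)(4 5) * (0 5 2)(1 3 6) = (0 6 1)(2 4)(3 5)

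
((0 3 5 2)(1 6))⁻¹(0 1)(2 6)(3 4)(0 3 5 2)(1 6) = (0 1)(3 6)(4 5)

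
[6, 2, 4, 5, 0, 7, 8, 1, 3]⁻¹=[4, 7, 1, 8, 2, 3, 0, 5, 6]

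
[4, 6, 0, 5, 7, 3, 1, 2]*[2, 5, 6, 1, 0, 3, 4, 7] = [0, 4, 2, 3, 7, 1, 5, 6]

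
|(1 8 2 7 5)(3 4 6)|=15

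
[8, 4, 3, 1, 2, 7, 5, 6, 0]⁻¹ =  [8, 3, 4, 2, 1, 6, 7, 5, 0]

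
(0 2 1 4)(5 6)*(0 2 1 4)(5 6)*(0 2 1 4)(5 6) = (0 4 1 2)(5 6)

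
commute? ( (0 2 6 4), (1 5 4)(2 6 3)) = no: (0 2 6 4) * (1 5 4)(2 6 3) = (0 6 1 5 4)(2 3), (1 5 4)(2 6 3) * (0 2 6 4) = (0 2 4 1 5)(3 6)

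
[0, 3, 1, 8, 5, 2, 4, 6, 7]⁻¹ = [0, 2, 5, 1, 6, 4, 7, 8, 3]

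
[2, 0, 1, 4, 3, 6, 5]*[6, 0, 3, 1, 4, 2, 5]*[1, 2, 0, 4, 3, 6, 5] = [4, 5, 1, 3, 2, 6, 0]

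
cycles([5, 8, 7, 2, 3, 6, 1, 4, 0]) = (0 5 6 1 8) (2 7 4 3) 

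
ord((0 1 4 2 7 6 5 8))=8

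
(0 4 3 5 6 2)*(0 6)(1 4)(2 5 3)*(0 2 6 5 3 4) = (0 1)(2 5)(3 4 6)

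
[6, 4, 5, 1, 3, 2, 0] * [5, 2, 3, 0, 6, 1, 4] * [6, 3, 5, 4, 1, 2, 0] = [1, 0, 3, 5, 6, 4, 2]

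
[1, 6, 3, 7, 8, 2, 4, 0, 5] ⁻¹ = [7, 0, 5, 2, 6, 8, 1, 3, 4] 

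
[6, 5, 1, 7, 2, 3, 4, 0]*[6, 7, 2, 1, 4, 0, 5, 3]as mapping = [0→5, 1→0, 2→7, 3→3, 4→2, 5→1, 6→4, 7→6]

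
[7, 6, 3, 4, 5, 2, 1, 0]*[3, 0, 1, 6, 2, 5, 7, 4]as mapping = [0→4, 1→7, 2→6, 3→2, 4→5, 5→1, 6→0, 7→3]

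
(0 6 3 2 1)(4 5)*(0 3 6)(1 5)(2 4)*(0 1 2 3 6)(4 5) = (0 1 6)(2 4)(3 5)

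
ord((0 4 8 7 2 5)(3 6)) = 6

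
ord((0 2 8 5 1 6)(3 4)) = 6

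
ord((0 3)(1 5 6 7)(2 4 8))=12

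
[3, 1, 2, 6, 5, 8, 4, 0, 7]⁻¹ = [7, 1, 2, 0, 6, 4, 3, 8, 5]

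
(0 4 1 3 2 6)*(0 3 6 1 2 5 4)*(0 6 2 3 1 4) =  (0 6 1 2 4 3 5)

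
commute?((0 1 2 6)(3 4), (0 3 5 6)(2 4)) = no:(0 1 2 6)(3 4)*(0 3 5 6)(2 4) = (0 1 4 5 6 3 2), (0 3 5 6)(2 4)*(0 1 2 6)(3 4) = (0 4 6 1 2 3 5)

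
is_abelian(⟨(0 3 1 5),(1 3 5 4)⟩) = no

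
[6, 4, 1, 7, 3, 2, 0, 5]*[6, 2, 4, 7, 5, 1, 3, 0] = [3, 5, 2, 0, 7, 4, 6, 1]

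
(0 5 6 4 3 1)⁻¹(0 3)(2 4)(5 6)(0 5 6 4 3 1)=(1 5)(2 3)(4 6)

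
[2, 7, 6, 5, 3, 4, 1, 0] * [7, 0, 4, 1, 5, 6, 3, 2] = [4, 2, 3, 6, 1, 5, 0, 7]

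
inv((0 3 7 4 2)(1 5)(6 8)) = (0 2 4 7 3)(1 5)(6 8)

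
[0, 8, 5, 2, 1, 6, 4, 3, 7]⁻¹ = [0, 4, 3, 7, 6, 2, 5, 8, 1]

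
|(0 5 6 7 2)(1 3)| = 10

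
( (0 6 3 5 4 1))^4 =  (0 4 3)(1 5 6)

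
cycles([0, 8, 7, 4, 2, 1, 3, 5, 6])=(1 8 6 3 4 2 7 5)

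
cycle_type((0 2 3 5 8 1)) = 6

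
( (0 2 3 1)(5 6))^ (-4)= ()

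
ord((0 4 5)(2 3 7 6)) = 12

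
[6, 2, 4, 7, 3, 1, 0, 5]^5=[6, 5, 1, 4, 2, 7, 0, 3]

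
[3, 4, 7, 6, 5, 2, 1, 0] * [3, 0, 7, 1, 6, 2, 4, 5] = [1, 6, 5, 4, 2, 7, 0, 3]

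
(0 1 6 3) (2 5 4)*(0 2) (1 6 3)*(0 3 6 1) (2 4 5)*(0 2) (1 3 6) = (0 3 4 6 2) 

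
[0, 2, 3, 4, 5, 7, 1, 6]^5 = [0, 7, 6, 1, 2, 3, 5, 4]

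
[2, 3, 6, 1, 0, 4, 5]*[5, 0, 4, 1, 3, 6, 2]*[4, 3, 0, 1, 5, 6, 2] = [5, 3, 0, 4, 6, 1, 2]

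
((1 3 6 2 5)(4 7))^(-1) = (1 5 2 6 3)(4 7)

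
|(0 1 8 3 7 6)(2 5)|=6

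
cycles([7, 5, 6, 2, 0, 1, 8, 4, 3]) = (0 7 4)(1 5)(2 6 8 3)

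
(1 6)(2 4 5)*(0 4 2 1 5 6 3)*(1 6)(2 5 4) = (0 2 5 6 4 1 3)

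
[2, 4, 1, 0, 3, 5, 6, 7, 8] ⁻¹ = [3, 2, 0, 4, 1, 5, 6, 7, 8] 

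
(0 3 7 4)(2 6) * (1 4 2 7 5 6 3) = (0 1 4)(2 3 5 6 7)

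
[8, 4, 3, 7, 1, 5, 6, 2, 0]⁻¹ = [8, 4, 7, 2, 1, 5, 6, 3, 0]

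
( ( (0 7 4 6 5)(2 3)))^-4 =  (0 7 4 6 5)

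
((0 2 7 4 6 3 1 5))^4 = (0 6)(1 7)(2 3)(4 5)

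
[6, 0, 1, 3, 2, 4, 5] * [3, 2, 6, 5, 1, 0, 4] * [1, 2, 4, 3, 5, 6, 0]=[5, 3, 4, 6, 0, 2, 1]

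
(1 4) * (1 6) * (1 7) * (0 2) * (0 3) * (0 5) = (0 2 3 5)(1 4 6 7)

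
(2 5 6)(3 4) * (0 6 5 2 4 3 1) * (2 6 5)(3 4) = (0 5 2 6 3 4 1)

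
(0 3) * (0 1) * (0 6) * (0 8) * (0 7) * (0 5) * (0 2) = (0 3 1 6 8 7 5 2)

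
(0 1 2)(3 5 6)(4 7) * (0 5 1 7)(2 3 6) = (0 7 4)(1 3)(2 5)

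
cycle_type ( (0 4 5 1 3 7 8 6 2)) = 9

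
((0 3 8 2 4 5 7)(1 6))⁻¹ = (0 7 5 4 2 8 3)(1 6)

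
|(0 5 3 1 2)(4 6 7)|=15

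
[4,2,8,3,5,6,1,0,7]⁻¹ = [7,6,1,3,0,4,5,8,2]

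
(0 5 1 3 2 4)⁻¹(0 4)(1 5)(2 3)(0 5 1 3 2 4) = (0 5)(1 3)(2 4)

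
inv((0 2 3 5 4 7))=(0 7 4 5 3 2)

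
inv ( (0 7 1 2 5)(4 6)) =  (0 5 2 1 7)(4 6)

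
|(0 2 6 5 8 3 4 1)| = 8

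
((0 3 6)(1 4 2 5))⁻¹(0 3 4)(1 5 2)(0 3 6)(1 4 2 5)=(1 5 4)(2 3 6)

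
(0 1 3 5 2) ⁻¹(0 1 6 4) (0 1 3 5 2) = (1 3 6 4) 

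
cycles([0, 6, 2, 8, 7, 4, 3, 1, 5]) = (1 6 3 8 5 4 7)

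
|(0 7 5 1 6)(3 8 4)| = 15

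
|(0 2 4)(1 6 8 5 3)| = 15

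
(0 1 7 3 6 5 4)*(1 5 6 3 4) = (0 5 1 7 4)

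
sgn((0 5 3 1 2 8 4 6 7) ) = 1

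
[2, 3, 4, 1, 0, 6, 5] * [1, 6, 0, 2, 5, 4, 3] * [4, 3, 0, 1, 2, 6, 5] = [4, 0, 6, 5, 3, 1, 2]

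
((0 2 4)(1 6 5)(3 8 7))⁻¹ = (0 4 2)(1 5 6)(3 7 8)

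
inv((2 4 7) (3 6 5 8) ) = (2 7 4) (3 8 5 6) 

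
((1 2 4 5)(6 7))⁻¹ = (1 5 4 2)(6 7)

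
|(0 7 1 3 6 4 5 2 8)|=9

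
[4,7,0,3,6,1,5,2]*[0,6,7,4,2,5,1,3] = [2,3,0,4,1,6,5,7]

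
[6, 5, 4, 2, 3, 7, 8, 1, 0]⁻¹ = [8, 7, 3, 4, 2, 1, 0, 5, 6]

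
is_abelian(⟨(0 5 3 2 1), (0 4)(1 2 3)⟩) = no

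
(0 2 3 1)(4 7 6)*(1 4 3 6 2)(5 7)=(0 1)(2 6 3 4 5 7)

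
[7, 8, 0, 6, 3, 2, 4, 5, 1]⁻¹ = [2, 8, 5, 4, 6, 7, 3, 0, 1]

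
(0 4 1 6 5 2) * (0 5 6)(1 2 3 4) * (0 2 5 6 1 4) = (0 4 5 3)(1 2 6)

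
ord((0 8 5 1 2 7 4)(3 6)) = 14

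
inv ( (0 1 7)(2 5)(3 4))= (0 7 1)(2 5)(3 4)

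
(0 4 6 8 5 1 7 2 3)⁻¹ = (0 3 2 7 1 5 8 6 4)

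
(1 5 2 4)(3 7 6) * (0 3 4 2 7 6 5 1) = (0 3 6 4)(5 7)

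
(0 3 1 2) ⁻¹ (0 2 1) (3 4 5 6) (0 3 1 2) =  (0 2 3) (1 4 5 6) 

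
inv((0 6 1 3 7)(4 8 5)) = (0 7 3 1 6)(4 5 8)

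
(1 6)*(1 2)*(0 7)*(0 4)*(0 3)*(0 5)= (0 7 4 3 5)(1 6 2)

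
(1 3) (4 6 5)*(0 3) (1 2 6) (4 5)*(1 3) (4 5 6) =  (0 1) (2 4 3) (5 6) 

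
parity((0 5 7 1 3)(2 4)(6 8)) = even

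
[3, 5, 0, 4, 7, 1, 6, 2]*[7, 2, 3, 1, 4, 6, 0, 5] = [1, 6, 7, 4, 5, 2, 0, 3]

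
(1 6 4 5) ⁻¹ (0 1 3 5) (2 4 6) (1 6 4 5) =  (0 6 3 1) (2 5 4) 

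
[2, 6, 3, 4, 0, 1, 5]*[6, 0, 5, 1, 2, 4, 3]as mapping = [0→5, 1→3, 2→1, 3→2, 4→6, 5→0, 6→4]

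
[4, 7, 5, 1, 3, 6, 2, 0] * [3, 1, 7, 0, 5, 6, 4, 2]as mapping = [0→5, 1→2, 2→6, 3→1, 4→0, 5→4, 6→7, 7→3]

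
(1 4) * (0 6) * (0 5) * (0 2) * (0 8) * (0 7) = (0 6 5 2 8 7)(1 4)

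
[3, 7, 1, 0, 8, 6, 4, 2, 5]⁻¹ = [3, 2, 7, 0, 6, 8, 5, 1, 4]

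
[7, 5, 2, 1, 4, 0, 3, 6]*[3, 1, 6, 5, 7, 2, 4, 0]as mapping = [0→0, 1→2, 2→6, 3→1, 4→7, 5→3, 6→5, 7→4]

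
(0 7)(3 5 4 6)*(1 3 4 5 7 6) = (0 6 4 1 3 7)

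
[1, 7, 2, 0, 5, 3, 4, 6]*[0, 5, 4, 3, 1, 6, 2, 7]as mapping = [0→5, 1→7, 2→4, 3→0, 4→6, 5→3, 6→1, 7→2]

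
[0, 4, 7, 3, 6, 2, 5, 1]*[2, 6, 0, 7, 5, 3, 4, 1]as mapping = [0→2, 1→5, 2→1, 3→7, 4→4, 5→0, 6→3, 7→6]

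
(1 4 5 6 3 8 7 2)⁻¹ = (1 2 7 8 3 6 5 4)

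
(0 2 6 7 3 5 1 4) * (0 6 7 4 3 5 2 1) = (0 1 3 2 7 5)(4 6)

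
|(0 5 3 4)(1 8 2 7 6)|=20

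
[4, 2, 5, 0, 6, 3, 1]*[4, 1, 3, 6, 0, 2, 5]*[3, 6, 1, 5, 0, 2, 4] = [3, 5, 1, 0, 2, 4, 6] 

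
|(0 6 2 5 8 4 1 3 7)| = 9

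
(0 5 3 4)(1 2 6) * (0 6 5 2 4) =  (0 2 5 3)(1 4 6)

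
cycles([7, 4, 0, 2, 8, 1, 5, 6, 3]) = (0 7 6 5 1 4 8 3 2)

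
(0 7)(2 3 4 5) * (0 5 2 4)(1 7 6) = (0 6 1 7 5 4 2 3)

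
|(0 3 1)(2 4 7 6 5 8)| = 6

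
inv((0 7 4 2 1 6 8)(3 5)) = (0 8 6 1 2 4 7)(3 5)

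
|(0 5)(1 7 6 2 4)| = 10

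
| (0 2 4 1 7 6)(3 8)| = 6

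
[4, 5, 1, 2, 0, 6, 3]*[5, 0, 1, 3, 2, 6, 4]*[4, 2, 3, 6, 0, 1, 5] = [3, 5, 4, 2, 1, 0, 6]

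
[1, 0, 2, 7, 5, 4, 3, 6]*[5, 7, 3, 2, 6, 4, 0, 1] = [7, 5, 3, 1, 4, 6, 2, 0]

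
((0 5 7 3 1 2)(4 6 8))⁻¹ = (0 2 1 3 7 5)(4 8 6)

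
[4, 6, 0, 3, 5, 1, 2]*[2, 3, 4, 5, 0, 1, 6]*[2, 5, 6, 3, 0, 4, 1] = [2, 1, 6, 4, 5, 3, 0]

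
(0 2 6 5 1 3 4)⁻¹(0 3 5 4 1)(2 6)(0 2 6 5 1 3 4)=(0 3 2 4 1)(5 6)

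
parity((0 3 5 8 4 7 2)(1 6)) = odd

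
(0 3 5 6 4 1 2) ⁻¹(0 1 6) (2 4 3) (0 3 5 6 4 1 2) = (0 1 5) (2 4 3) 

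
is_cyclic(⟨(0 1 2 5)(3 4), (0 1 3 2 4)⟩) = no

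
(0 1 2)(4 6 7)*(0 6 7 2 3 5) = (0 1 3 5)(2 6)(4 7)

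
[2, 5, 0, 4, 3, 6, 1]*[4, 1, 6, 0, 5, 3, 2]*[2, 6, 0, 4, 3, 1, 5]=[5, 4, 3, 1, 2, 0, 6]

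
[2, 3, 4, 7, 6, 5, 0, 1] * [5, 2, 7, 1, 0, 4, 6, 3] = [7, 1, 0, 3, 6, 4, 5, 2]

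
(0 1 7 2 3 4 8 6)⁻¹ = (0 6 8 4 3 2 7 1)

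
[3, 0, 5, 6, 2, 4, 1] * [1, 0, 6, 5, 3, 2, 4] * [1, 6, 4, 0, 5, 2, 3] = [2, 6, 4, 5, 3, 0, 1] 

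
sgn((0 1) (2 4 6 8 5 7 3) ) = -1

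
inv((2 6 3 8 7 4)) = (2 4 7 8 3 6)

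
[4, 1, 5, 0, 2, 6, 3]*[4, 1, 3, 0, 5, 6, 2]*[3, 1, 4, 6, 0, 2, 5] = [2, 1, 5, 0, 6, 4, 3]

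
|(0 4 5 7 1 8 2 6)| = 8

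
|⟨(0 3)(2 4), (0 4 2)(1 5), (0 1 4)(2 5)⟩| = 720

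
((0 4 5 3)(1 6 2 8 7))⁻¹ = (0 3 5 4)(1 7 8 2 6)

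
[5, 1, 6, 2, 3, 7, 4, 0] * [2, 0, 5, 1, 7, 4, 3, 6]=[4, 0, 3, 5, 1, 6, 7, 2]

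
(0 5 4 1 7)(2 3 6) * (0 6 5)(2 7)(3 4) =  (1 2 4)(3 5)(6 7)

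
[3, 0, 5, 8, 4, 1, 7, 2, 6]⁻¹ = [1, 5, 7, 0, 4, 2, 8, 6, 3]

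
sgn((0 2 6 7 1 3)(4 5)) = 1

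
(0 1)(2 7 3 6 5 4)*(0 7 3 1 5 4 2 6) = (0 5 2 3)(1 7)(4 6)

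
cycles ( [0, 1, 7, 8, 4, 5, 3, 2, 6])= (2 7) (3 8 6) 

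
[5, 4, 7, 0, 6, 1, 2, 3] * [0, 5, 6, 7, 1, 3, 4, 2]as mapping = [0→3, 1→1, 2→2, 3→0, 4→4, 5→5, 6→6, 7→7]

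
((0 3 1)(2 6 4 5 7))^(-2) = (0 3 1)(2 5 6 7 4)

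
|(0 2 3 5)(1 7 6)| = 12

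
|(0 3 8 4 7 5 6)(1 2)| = 14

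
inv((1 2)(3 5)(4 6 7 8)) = (1 2)(3 5)(4 8 7 6)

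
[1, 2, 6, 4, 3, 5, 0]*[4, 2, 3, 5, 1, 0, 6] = [2, 3, 6, 1, 5, 0, 4]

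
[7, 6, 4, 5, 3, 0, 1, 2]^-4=[2, 1, 3, 0, 5, 7, 6, 4]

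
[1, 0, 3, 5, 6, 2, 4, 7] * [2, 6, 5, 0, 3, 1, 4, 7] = [6, 2, 0, 1, 4, 5, 3, 7]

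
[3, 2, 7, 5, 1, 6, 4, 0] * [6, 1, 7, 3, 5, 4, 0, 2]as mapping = [0→3, 1→7, 2→2, 3→4, 4→1, 5→0, 6→5, 7→6]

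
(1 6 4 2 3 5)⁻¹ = (1 5 3 2 4 6)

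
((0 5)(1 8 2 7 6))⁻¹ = (0 5)(1 6 7 2 8)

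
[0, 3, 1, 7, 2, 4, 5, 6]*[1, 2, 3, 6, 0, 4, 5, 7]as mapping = [0→1, 1→6, 2→2, 3→7, 4→3, 5→0, 6→4, 7→5]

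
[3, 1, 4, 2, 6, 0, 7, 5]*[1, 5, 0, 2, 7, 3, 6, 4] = [2, 5, 7, 0, 6, 1, 4, 3]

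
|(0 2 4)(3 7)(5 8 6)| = 6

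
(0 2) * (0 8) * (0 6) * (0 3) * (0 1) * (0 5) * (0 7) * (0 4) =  (0 2 8 6 3 1 5 7 4)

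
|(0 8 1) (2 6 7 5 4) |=15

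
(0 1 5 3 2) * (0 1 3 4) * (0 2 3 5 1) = (0 5 4 2)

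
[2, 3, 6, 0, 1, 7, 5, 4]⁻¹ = [3, 4, 0, 1, 7, 6, 2, 5]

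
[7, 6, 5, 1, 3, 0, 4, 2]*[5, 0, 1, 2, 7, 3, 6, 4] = [4, 6, 3, 0, 2, 5, 7, 1]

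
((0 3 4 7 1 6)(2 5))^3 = (0 7)(1 3)(2 5)(4 6)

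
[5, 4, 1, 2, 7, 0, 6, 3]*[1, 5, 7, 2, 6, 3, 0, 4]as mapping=[0→3, 1→6, 2→5, 3→7, 4→4, 5→1, 6→0, 7→2]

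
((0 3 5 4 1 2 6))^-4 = (0 4 6 5 2 3 1)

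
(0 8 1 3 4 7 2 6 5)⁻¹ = (0 5 6 2 7 4 3 1 8)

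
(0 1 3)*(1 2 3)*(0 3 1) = (0 2 1)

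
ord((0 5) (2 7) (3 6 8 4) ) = 4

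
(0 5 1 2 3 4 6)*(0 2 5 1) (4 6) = (0 1 5) (2 3 6) 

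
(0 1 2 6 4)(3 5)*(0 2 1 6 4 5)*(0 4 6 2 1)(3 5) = (0 2 6 3 4 1)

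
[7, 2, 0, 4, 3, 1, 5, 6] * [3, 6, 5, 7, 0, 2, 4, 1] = [1, 5, 3, 0, 7, 6, 2, 4]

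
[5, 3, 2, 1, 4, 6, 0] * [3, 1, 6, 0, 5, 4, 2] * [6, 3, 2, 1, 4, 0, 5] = [4, 6, 5, 3, 0, 2, 1]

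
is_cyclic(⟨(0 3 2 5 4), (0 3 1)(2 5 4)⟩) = no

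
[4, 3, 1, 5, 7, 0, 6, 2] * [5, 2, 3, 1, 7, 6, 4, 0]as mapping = [0→7, 1→1, 2→2, 3→6, 4→0, 5→5, 6→4, 7→3]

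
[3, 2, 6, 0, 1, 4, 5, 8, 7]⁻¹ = [3, 4, 1, 0, 5, 6, 2, 8, 7]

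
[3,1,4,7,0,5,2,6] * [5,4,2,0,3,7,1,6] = [0,4,3,6,5,7,2,1]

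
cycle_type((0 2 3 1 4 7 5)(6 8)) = 2.7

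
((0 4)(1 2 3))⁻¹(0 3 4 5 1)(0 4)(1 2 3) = (0 5 2 4 1)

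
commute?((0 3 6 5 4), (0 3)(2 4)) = no:(0 3 6 5 4)*(0 3)(2 4) = (2 4 3 6 5), (0 3)(2 4)*(0 3 6 5 4) = (0 6 5 4 2)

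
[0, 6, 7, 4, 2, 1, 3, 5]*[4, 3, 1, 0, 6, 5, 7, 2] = [4, 7, 2, 6, 1, 3, 0, 5]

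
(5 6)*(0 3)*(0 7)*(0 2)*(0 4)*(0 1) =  (0 3 7 2 4 1)(5 6)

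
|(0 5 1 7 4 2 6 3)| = 8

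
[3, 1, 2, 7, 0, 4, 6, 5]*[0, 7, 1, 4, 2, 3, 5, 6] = [4, 7, 1, 6, 0, 2, 5, 3]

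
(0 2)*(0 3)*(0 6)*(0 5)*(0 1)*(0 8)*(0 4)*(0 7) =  (0 2 3 6 5 1 8 4 7) 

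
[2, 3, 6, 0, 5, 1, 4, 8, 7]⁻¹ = [3, 5, 0, 1, 6, 4, 2, 8, 7]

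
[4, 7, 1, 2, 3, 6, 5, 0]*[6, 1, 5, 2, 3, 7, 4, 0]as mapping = [0→3, 1→0, 2→1, 3→5, 4→2, 5→4, 6→7, 7→6]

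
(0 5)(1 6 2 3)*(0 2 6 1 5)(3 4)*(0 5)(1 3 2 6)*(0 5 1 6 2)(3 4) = (0 1 4)(2 3 5)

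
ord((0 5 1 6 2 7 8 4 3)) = 9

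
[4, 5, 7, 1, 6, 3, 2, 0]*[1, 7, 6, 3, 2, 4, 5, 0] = [2, 4, 0, 7, 5, 3, 6, 1]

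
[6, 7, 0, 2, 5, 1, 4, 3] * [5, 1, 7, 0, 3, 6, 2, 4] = [2, 4, 5, 7, 6, 1, 3, 0]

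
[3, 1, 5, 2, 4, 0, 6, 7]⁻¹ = [5, 1, 3, 0, 4, 2, 6, 7]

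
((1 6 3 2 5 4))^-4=(1 3 5)(2 4 6)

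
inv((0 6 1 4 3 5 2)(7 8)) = (0 2 5 3 4 1 6)(7 8)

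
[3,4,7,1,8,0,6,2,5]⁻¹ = [5,3,7,0,1,8,6,2,4]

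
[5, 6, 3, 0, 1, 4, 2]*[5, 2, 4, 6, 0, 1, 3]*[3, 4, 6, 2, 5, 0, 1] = [4, 2, 1, 0, 6, 3, 5]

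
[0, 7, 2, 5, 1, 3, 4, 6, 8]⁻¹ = [0, 4, 2, 5, 6, 3, 7, 1, 8]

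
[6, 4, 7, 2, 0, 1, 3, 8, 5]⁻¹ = [4, 5, 3, 6, 1, 8, 0, 2, 7]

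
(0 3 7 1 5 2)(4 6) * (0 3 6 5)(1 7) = (0 6 4 5 2 3 1)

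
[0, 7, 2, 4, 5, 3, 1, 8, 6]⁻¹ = [0, 6, 2, 5, 3, 4, 8, 1, 7]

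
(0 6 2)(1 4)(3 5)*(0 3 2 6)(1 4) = (2 3 5)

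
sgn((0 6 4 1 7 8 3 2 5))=1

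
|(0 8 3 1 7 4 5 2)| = 8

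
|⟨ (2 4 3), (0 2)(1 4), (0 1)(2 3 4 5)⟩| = 360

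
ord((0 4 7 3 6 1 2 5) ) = 8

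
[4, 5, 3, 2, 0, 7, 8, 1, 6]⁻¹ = [4, 7, 3, 2, 0, 1, 8, 5, 6]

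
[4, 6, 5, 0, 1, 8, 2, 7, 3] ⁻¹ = [3, 4, 6, 8, 0, 2, 1, 7, 5] 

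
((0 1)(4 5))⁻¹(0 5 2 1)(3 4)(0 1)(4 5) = (0 1 4 2)(3 5)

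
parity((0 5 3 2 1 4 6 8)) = odd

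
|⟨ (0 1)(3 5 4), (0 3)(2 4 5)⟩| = 720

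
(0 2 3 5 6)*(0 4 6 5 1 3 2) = (1 3)(4 6)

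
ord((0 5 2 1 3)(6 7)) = 10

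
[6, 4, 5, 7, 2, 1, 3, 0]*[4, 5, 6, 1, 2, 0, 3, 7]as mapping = [0→3, 1→2, 2→0, 3→7, 4→6, 5→5, 6→1, 7→4]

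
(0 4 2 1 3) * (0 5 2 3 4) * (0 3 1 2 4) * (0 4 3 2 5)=(0 2 5 3)(1 4)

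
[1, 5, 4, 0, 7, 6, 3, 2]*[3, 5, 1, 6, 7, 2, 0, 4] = [5, 2, 7, 3, 4, 0, 6, 1]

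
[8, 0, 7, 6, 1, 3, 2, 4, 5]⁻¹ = [1, 4, 6, 5, 7, 8, 3, 2, 0]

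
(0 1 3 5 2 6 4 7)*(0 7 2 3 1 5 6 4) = (0 5 3 6)(2 4)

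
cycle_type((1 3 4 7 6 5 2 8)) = 8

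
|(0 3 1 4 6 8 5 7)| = 8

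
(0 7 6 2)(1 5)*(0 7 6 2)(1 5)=(0 6)(2 7)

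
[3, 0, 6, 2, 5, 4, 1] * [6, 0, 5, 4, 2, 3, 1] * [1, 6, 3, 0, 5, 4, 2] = [5, 2, 6, 4, 0, 3, 1]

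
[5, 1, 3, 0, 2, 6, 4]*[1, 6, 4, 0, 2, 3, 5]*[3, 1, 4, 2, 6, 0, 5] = [2, 5, 3, 1, 6, 0, 4]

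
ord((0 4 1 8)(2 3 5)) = 12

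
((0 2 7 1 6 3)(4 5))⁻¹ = (0 3 6 1 7 2)(4 5)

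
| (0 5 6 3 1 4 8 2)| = 8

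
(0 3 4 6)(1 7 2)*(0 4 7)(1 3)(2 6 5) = (0 1)(2 3 7 6 4 5)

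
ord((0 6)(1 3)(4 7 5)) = 6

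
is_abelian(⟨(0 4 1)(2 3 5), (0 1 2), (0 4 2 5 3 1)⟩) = no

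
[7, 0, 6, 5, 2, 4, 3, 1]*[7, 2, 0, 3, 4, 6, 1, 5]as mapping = [0→5, 1→7, 2→1, 3→6, 4→0, 5→4, 6→3, 7→2]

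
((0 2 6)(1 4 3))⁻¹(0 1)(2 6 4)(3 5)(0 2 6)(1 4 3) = (0 3 6)(1 5)(2 4)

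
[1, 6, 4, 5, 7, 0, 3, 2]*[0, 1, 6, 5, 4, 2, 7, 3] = [1, 7, 4, 2, 3, 0, 5, 6]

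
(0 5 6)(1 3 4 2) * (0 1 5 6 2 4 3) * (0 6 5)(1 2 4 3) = (0 5 4 3 1 6 2)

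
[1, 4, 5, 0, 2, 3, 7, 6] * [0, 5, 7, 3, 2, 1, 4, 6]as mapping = [0→5, 1→2, 2→1, 3→0, 4→7, 5→3, 6→6, 7→4]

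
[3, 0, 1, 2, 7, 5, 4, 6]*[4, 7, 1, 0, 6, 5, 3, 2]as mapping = [0→0, 1→4, 2→7, 3→1, 4→2, 5→5, 6→6, 7→3]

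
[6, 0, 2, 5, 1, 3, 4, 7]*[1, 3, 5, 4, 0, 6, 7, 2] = [7, 1, 5, 6, 3, 4, 0, 2]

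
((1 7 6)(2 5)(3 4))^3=(2 5)(3 4)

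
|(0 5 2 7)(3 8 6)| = 12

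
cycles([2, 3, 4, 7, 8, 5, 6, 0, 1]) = (0 2 4 8 1 3 7)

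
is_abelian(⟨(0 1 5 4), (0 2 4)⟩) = no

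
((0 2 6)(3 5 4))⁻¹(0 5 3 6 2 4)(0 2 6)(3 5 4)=(0 6 3 2 4 5)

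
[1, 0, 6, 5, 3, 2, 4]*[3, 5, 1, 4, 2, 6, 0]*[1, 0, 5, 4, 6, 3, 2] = [3, 4, 1, 2, 6, 0, 5]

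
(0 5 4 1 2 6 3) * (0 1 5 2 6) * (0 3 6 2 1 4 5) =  (0 1 2 3 4)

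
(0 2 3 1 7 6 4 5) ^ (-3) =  (0 6 3 5 7 2 4 1) 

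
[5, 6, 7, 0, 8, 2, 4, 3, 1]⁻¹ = [3, 8, 5, 7, 6, 0, 1, 2, 4]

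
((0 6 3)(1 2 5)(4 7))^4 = (0 6 3)(1 2 5)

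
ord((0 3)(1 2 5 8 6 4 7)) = 14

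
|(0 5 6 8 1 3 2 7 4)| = 9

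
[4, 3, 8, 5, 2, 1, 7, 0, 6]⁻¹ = [7, 5, 4, 1, 0, 3, 8, 6, 2]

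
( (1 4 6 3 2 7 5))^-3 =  (1 2 4 7 6 5 3)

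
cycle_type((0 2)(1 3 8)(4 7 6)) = 2.3^2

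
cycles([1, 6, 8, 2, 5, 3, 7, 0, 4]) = (0 1 6 7)(2 8 4 5 3)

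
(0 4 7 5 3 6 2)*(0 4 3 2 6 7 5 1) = (0 3 7 1)(2 4 5)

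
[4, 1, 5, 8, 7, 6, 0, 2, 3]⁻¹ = [6, 1, 7, 8, 0, 2, 5, 4, 3]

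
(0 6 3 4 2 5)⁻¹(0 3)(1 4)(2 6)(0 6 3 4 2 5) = (1 2)(3 5)(4 6)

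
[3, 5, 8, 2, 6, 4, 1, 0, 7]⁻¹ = [7, 6, 3, 0, 5, 1, 4, 8, 2]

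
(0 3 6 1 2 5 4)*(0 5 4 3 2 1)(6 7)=(0 2 4 5 3 7 6)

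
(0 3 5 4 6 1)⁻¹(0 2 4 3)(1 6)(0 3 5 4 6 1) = (0 1)(2 6 5 3)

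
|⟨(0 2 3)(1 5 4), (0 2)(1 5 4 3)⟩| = 360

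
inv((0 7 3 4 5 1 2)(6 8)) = (0 2 1 5 4 3 7)(6 8)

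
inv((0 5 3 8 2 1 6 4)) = (0 4 6 1 2 8 3 5)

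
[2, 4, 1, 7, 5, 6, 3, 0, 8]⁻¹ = [7, 2, 0, 6, 1, 4, 5, 3, 8]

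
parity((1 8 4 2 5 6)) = odd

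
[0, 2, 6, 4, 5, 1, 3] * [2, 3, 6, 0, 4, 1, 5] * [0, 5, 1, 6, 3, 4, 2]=[1, 2, 4, 3, 5, 6, 0]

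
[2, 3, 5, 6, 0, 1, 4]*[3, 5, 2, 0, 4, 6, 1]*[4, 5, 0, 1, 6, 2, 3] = [0, 4, 3, 5, 1, 2, 6]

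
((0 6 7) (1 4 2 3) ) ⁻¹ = (0 7 6) (1 3 2 4) 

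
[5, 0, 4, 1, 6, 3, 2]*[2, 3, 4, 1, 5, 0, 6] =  [0, 2, 5, 3, 6, 1, 4]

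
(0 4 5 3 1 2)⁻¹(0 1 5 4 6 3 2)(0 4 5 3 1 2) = (0 4 2 3 5 6 1)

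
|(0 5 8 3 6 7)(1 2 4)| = 6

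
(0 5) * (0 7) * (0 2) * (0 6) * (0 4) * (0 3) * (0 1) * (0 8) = (0 5 7 2 6 4 3 1 8)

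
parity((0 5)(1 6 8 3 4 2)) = even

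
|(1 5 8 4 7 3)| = 6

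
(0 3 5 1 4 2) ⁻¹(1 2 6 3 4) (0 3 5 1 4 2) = (0 6 5 2 4) 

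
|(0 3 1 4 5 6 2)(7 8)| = 14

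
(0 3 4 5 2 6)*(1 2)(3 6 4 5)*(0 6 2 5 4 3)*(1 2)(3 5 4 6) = (0 1 4)(2 5)(3 6)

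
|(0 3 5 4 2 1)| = 6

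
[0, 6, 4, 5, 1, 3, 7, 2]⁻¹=[0, 4, 7, 5, 2, 3, 1, 6]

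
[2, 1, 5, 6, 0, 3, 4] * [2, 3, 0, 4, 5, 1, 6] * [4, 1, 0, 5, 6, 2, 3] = [4, 5, 1, 3, 0, 6, 2]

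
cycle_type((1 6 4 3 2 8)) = 6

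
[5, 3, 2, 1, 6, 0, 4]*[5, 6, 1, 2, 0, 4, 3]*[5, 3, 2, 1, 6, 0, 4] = [6, 2, 3, 4, 1, 0, 5]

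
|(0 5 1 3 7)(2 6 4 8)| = 20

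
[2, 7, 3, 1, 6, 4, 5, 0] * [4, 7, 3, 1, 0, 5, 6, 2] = [3, 2, 1, 7, 6, 0, 5, 4]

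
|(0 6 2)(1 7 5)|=3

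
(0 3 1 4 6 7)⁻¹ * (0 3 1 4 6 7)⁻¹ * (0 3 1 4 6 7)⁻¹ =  (0 4)(1 7)(3 6)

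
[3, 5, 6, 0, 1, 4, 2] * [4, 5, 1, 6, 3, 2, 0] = [6, 2, 0, 4, 5, 3, 1]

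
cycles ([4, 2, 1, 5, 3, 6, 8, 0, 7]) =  (0 4 3 5 6 8 7)(1 2)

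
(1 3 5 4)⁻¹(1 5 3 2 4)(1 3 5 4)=(1 3 4 5 2)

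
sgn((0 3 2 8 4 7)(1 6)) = 1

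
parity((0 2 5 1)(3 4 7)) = odd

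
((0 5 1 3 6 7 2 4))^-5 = (0 3 2 5 6 4 1 7)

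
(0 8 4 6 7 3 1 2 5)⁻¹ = (0 5 2 1 3 7 6 4 8)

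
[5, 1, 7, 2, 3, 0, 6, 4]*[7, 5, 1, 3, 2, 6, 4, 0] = [6, 5, 0, 1, 3, 7, 4, 2]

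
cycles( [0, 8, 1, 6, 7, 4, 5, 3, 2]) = (1 8 2)(3 6 5 4 7)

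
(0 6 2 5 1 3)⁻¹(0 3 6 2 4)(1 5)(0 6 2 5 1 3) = (0 2 5 4 6)(1 3)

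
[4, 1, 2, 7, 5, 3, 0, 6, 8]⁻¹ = [6, 1, 2, 5, 0, 4, 7, 3, 8]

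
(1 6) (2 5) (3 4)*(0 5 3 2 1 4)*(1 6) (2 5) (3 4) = (0 2 4 5 6 3) 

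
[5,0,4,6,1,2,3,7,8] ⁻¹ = [1,4,5,6,2,0,3,7,8] 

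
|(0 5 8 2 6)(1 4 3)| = 15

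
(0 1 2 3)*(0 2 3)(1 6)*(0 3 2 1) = (0 6)(1 2 3)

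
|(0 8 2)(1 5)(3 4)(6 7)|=6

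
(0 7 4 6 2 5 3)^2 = (0 4 2 3 7 6 5)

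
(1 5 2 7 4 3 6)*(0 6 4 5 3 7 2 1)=(0 6)(1 3 4 7 5)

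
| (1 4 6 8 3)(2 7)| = 10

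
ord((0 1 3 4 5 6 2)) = 7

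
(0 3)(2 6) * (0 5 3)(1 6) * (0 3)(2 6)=(0 3 5)(1 2)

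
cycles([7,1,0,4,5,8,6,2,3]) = (0 7 2)(3 4 5 8)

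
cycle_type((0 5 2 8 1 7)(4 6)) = 2.6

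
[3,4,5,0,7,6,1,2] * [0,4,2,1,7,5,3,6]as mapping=[0→1,1→7,2→5,3→0,4→6,5→3,6→4,7→2]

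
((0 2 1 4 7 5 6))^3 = (0 4 6 1 5 2 7)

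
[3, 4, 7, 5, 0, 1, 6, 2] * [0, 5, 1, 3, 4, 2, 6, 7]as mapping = [0→3, 1→4, 2→7, 3→2, 4→0, 5→5, 6→6, 7→1]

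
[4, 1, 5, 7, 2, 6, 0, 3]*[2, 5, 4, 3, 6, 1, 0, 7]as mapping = [0→6, 1→5, 2→1, 3→7, 4→4, 5→0, 6→2, 7→3]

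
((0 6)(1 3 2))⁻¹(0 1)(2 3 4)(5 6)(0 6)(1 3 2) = (0 5)(1 2 4)(3 6)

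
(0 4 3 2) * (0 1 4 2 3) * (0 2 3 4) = (0 3 4 2 1)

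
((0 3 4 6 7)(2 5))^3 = (0 6 3 7 4)(2 5)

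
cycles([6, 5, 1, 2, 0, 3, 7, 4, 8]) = (0 6 7 4)(1 5 3 2)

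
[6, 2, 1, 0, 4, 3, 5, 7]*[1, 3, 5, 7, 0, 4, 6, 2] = [6, 5, 3, 1, 0, 7, 4, 2]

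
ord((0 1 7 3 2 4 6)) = 7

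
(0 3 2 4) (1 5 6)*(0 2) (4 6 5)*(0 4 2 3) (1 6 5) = (1 2 5) (3 4) 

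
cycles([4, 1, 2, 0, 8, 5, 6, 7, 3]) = (0 4 8 3)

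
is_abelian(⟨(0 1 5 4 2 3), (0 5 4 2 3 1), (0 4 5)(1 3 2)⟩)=no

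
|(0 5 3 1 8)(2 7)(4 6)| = 10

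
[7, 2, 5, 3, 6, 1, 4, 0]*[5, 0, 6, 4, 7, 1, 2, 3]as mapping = [0→3, 1→6, 2→1, 3→4, 4→2, 5→0, 6→7, 7→5]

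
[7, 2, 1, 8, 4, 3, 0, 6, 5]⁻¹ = [6, 2, 1, 5, 4, 8, 7, 0, 3]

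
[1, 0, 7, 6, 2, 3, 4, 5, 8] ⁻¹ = [1, 0, 4, 5, 6, 7, 3, 2, 8] 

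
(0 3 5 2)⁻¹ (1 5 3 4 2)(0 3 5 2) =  (0 1 2 5 4)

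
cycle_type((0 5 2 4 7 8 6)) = 7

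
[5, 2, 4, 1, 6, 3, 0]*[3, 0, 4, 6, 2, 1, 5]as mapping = [0→1, 1→4, 2→2, 3→0, 4→5, 5→6, 6→3]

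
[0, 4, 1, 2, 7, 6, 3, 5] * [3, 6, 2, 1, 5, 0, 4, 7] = [3, 5, 6, 2, 7, 4, 1, 0]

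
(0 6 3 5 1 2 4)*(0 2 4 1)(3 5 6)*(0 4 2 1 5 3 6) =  (0 6 3)(1 2 5 4)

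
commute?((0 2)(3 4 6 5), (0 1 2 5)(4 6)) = no:(0 2)(3 4 6 5)*(0 1 2 5)(4 6) = (0 5 3 6)(1 2), (0 1 2 5)(4 6)*(0 2)(3 4 6 5) = (0 1)(2 3 4 5)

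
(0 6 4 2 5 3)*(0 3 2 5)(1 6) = (0 1 6 4 5 2)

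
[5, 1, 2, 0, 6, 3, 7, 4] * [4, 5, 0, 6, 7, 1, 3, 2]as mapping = [0→1, 1→5, 2→0, 3→4, 4→3, 5→6, 6→2, 7→7]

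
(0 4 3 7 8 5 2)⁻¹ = (0 2 5 8 7 3 4)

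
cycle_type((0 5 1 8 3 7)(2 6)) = 2.6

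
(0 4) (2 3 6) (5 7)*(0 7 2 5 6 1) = (0 4 7 6 5 2 3 1) 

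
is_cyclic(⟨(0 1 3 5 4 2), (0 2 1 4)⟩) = no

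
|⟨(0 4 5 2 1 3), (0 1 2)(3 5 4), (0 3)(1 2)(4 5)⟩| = 720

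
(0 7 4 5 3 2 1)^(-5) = (0 4 3 1 7 5 2)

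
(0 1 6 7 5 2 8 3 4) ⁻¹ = (0 4 3 8 2 5 7 6 1) 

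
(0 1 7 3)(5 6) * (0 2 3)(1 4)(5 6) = (0 4 1 7)(2 3)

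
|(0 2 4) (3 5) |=6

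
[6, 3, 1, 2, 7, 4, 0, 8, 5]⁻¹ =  [6, 2, 3, 1, 5, 8, 0, 4, 7]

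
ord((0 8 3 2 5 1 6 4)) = 8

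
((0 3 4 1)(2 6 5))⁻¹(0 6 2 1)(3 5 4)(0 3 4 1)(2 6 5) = (0 3 5 6)(1 4 2)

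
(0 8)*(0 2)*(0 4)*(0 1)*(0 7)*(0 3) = (0 8 2 4 1 7 3)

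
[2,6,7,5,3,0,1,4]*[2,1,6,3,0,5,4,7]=[6,4,7,5,3,2,1,0]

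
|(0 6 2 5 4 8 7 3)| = 8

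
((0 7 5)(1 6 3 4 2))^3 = (1 4 6 2 3)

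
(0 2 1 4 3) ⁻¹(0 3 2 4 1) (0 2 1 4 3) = (0 1 3 4 2) 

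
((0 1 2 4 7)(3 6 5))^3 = (0 4 1 7 2)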